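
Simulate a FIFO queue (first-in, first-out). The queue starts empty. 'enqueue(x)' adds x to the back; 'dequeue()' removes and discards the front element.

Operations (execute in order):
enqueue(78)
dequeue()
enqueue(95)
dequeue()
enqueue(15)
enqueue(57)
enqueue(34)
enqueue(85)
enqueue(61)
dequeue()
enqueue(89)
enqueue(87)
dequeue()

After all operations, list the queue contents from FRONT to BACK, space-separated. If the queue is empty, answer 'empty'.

Answer: 34 85 61 89 87

Derivation:
enqueue(78): [78]
dequeue(): []
enqueue(95): [95]
dequeue(): []
enqueue(15): [15]
enqueue(57): [15, 57]
enqueue(34): [15, 57, 34]
enqueue(85): [15, 57, 34, 85]
enqueue(61): [15, 57, 34, 85, 61]
dequeue(): [57, 34, 85, 61]
enqueue(89): [57, 34, 85, 61, 89]
enqueue(87): [57, 34, 85, 61, 89, 87]
dequeue(): [34, 85, 61, 89, 87]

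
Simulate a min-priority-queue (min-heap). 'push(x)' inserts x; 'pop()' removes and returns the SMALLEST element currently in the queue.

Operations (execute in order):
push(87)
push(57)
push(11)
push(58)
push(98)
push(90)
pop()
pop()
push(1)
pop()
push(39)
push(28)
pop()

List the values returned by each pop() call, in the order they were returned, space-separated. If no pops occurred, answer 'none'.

Answer: 11 57 1 28

Derivation:
push(87): heap contents = [87]
push(57): heap contents = [57, 87]
push(11): heap contents = [11, 57, 87]
push(58): heap contents = [11, 57, 58, 87]
push(98): heap contents = [11, 57, 58, 87, 98]
push(90): heap contents = [11, 57, 58, 87, 90, 98]
pop() → 11: heap contents = [57, 58, 87, 90, 98]
pop() → 57: heap contents = [58, 87, 90, 98]
push(1): heap contents = [1, 58, 87, 90, 98]
pop() → 1: heap contents = [58, 87, 90, 98]
push(39): heap contents = [39, 58, 87, 90, 98]
push(28): heap contents = [28, 39, 58, 87, 90, 98]
pop() → 28: heap contents = [39, 58, 87, 90, 98]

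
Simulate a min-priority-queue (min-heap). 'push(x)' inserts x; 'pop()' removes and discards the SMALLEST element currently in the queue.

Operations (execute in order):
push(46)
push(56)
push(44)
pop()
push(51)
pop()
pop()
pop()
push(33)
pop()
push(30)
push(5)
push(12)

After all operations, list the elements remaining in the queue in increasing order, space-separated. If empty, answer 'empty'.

Answer: 5 12 30

Derivation:
push(46): heap contents = [46]
push(56): heap contents = [46, 56]
push(44): heap contents = [44, 46, 56]
pop() → 44: heap contents = [46, 56]
push(51): heap contents = [46, 51, 56]
pop() → 46: heap contents = [51, 56]
pop() → 51: heap contents = [56]
pop() → 56: heap contents = []
push(33): heap contents = [33]
pop() → 33: heap contents = []
push(30): heap contents = [30]
push(5): heap contents = [5, 30]
push(12): heap contents = [5, 12, 30]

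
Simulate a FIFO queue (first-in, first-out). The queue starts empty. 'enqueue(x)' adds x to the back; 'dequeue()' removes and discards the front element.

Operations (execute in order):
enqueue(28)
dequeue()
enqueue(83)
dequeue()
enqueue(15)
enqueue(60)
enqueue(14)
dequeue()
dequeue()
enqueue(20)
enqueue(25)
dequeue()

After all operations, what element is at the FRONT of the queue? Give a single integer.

enqueue(28): queue = [28]
dequeue(): queue = []
enqueue(83): queue = [83]
dequeue(): queue = []
enqueue(15): queue = [15]
enqueue(60): queue = [15, 60]
enqueue(14): queue = [15, 60, 14]
dequeue(): queue = [60, 14]
dequeue(): queue = [14]
enqueue(20): queue = [14, 20]
enqueue(25): queue = [14, 20, 25]
dequeue(): queue = [20, 25]

Answer: 20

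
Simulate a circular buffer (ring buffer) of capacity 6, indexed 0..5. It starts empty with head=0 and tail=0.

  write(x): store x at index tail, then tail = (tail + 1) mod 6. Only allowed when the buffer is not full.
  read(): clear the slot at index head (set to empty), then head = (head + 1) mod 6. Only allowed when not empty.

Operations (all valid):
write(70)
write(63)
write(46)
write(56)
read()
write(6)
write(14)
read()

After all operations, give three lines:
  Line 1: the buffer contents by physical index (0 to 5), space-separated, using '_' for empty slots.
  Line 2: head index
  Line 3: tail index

Answer: _ _ 46 56 6 14
2
0

Derivation:
write(70): buf=[70 _ _ _ _ _], head=0, tail=1, size=1
write(63): buf=[70 63 _ _ _ _], head=0, tail=2, size=2
write(46): buf=[70 63 46 _ _ _], head=0, tail=3, size=3
write(56): buf=[70 63 46 56 _ _], head=0, tail=4, size=4
read(): buf=[_ 63 46 56 _ _], head=1, tail=4, size=3
write(6): buf=[_ 63 46 56 6 _], head=1, tail=5, size=4
write(14): buf=[_ 63 46 56 6 14], head=1, tail=0, size=5
read(): buf=[_ _ 46 56 6 14], head=2, tail=0, size=4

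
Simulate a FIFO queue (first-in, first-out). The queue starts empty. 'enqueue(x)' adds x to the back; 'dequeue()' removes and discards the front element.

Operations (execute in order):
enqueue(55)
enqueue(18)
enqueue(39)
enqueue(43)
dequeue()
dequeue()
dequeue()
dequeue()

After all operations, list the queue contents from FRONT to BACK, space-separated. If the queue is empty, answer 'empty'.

Answer: empty

Derivation:
enqueue(55): [55]
enqueue(18): [55, 18]
enqueue(39): [55, 18, 39]
enqueue(43): [55, 18, 39, 43]
dequeue(): [18, 39, 43]
dequeue(): [39, 43]
dequeue(): [43]
dequeue(): []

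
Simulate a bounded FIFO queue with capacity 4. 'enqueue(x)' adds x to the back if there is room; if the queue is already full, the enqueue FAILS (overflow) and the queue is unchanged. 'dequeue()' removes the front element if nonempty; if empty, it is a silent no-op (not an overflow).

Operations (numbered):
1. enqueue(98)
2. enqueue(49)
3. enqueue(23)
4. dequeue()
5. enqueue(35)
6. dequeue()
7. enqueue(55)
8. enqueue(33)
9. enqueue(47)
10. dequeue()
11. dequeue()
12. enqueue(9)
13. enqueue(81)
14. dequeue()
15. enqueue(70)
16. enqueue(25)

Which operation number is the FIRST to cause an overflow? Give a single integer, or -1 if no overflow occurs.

Answer: 9

Derivation:
1. enqueue(98): size=1
2. enqueue(49): size=2
3. enqueue(23): size=3
4. dequeue(): size=2
5. enqueue(35): size=3
6. dequeue(): size=2
7. enqueue(55): size=3
8. enqueue(33): size=4
9. enqueue(47): size=4=cap → OVERFLOW (fail)
10. dequeue(): size=3
11. dequeue(): size=2
12. enqueue(9): size=3
13. enqueue(81): size=4
14. dequeue(): size=3
15. enqueue(70): size=4
16. enqueue(25): size=4=cap → OVERFLOW (fail)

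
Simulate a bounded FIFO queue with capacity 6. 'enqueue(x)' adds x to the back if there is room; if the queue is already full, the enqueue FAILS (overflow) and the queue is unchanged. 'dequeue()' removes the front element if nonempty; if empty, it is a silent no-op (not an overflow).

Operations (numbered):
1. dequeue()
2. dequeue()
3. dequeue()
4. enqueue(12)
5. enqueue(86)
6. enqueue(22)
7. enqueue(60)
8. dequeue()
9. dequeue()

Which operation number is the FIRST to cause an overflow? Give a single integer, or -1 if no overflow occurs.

Answer: -1

Derivation:
1. dequeue(): empty, no-op, size=0
2. dequeue(): empty, no-op, size=0
3. dequeue(): empty, no-op, size=0
4. enqueue(12): size=1
5. enqueue(86): size=2
6. enqueue(22): size=3
7. enqueue(60): size=4
8. dequeue(): size=3
9. dequeue(): size=2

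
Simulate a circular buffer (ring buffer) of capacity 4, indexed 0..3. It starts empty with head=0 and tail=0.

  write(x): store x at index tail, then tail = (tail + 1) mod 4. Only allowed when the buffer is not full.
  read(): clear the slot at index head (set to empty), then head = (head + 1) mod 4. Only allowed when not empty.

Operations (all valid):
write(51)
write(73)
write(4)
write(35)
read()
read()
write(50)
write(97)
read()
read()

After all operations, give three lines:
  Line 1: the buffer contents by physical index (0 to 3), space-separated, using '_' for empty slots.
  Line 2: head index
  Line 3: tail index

Answer: 50 97 _ _
0
2

Derivation:
write(51): buf=[51 _ _ _], head=0, tail=1, size=1
write(73): buf=[51 73 _ _], head=0, tail=2, size=2
write(4): buf=[51 73 4 _], head=0, tail=3, size=3
write(35): buf=[51 73 4 35], head=0, tail=0, size=4
read(): buf=[_ 73 4 35], head=1, tail=0, size=3
read(): buf=[_ _ 4 35], head=2, tail=0, size=2
write(50): buf=[50 _ 4 35], head=2, tail=1, size=3
write(97): buf=[50 97 4 35], head=2, tail=2, size=4
read(): buf=[50 97 _ 35], head=3, tail=2, size=3
read(): buf=[50 97 _ _], head=0, tail=2, size=2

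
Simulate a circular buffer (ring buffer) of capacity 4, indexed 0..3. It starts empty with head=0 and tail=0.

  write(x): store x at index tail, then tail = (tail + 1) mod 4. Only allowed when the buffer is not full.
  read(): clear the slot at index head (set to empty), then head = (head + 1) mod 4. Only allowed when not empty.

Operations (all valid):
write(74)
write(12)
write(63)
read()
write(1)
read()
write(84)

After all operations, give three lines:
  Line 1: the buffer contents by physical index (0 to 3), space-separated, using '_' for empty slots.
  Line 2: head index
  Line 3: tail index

Answer: 84 _ 63 1
2
1

Derivation:
write(74): buf=[74 _ _ _], head=0, tail=1, size=1
write(12): buf=[74 12 _ _], head=0, tail=2, size=2
write(63): buf=[74 12 63 _], head=0, tail=3, size=3
read(): buf=[_ 12 63 _], head=1, tail=3, size=2
write(1): buf=[_ 12 63 1], head=1, tail=0, size=3
read(): buf=[_ _ 63 1], head=2, tail=0, size=2
write(84): buf=[84 _ 63 1], head=2, tail=1, size=3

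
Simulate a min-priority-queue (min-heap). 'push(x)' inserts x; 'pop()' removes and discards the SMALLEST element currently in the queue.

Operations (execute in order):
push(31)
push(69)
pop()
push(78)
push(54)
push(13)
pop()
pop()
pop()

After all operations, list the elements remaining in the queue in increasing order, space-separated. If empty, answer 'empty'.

Answer: 78

Derivation:
push(31): heap contents = [31]
push(69): heap contents = [31, 69]
pop() → 31: heap contents = [69]
push(78): heap contents = [69, 78]
push(54): heap contents = [54, 69, 78]
push(13): heap contents = [13, 54, 69, 78]
pop() → 13: heap contents = [54, 69, 78]
pop() → 54: heap contents = [69, 78]
pop() → 69: heap contents = [78]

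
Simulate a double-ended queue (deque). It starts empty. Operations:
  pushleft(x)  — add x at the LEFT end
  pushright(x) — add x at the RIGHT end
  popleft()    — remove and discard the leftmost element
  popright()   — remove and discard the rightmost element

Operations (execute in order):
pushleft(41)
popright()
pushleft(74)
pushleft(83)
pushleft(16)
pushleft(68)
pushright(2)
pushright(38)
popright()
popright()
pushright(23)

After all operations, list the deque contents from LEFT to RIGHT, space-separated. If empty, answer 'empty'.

Answer: 68 16 83 74 23

Derivation:
pushleft(41): [41]
popright(): []
pushleft(74): [74]
pushleft(83): [83, 74]
pushleft(16): [16, 83, 74]
pushleft(68): [68, 16, 83, 74]
pushright(2): [68, 16, 83, 74, 2]
pushright(38): [68, 16, 83, 74, 2, 38]
popright(): [68, 16, 83, 74, 2]
popright(): [68, 16, 83, 74]
pushright(23): [68, 16, 83, 74, 23]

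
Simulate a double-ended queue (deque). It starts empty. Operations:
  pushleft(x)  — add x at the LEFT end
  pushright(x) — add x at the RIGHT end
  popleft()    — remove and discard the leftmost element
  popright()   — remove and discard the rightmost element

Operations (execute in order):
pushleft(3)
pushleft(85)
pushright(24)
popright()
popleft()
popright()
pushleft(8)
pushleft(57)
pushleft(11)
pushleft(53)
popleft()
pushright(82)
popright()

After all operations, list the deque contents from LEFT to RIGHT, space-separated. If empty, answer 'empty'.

pushleft(3): [3]
pushleft(85): [85, 3]
pushright(24): [85, 3, 24]
popright(): [85, 3]
popleft(): [3]
popright(): []
pushleft(8): [8]
pushleft(57): [57, 8]
pushleft(11): [11, 57, 8]
pushleft(53): [53, 11, 57, 8]
popleft(): [11, 57, 8]
pushright(82): [11, 57, 8, 82]
popright(): [11, 57, 8]

Answer: 11 57 8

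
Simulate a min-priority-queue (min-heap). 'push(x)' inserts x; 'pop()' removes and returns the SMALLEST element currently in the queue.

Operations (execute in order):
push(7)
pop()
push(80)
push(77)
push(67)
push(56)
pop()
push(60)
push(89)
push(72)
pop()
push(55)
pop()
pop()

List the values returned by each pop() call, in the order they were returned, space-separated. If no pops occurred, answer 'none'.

push(7): heap contents = [7]
pop() → 7: heap contents = []
push(80): heap contents = [80]
push(77): heap contents = [77, 80]
push(67): heap contents = [67, 77, 80]
push(56): heap contents = [56, 67, 77, 80]
pop() → 56: heap contents = [67, 77, 80]
push(60): heap contents = [60, 67, 77, 80]
push(89): heap contents = [60, 67, 77, 80, 89]
push(72): heap contents = [60, 67, 72, 77, 80, 89]
pop() → 60: heap contents = [67, 72, 77, 80, 89]
push(55): heap contents = [55, 67, 72, 77, 80, 89]
pop() → 55: heap contents = [67, 72, 77, 80, 89]
pop() → 67: heap contents = [72, 77, 80, 89]

Answer: 7 56 60 55 67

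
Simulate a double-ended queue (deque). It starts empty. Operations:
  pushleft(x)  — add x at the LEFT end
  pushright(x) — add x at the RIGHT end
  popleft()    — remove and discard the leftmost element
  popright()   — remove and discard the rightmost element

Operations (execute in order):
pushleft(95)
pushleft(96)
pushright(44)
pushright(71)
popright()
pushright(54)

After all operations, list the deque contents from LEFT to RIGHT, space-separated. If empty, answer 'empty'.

pushleft(95): [95]
pushleft(96): [96, 95]
pushright(44): [96, 95, 44]
pushright(71): [96, 95, 44, 71]
popright(): [96, 95, 44]
pushright(54): [96, 95, 44, 54]

Answer: 96 95 44 54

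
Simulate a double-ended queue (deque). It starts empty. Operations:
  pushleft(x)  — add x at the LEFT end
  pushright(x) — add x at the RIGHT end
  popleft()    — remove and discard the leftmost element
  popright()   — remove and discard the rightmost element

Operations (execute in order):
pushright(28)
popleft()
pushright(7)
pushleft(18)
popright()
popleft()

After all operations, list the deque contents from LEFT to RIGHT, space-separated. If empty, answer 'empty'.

pushright(28): [28]
popleft(): []
pushright(7): [7]
pushleft(18): [18, 7]
popright(): [18]
popleft(): []

Answer: empty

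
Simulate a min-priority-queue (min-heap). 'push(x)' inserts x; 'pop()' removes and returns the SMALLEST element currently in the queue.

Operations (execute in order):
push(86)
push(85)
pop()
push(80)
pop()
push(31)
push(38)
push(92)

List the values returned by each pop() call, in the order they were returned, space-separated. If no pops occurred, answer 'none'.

push(86): heap contents = [86]
push(85): heap contents = [85, 86]
pop() → 85: heap contents = [86]
push(80): heap contents = [80, 86]
pop() → 80: heap contents = [86]
push(31): heap contents = [31, 86]
push(38): heap contents = [31, 38, 86]
push(92): heap contents = [31, 38, 86, 92]

Answer: 85 80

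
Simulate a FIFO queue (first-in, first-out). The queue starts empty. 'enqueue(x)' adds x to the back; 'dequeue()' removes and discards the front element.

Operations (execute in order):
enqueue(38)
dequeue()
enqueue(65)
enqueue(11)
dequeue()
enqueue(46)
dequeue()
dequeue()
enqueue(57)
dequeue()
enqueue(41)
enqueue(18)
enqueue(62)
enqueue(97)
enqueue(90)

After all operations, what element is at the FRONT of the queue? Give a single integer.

Answer: 41

Derivation:
enqueue(38): queue = [38]
dequeue(): queue = []
enqueue(65): queue = [65]
enqueue(11): queue = [65, 11]
dequeue(): queue = [11]
enqueue(46): queue = [11, 46]
dequeue(): queue = [46]
dequeue(): queue = []
enqueue(57): queue = [57]
dequeue(): queue = []
enqueue(41): queue = [41]
enqueue(18): queue = [41, 18]
enqueue(62): queue = [41, 18, 62]
enqueue(97): queue = [41, 18, 62, 97]
enqueue(90): queue = [41, 18, 62, 97, 90]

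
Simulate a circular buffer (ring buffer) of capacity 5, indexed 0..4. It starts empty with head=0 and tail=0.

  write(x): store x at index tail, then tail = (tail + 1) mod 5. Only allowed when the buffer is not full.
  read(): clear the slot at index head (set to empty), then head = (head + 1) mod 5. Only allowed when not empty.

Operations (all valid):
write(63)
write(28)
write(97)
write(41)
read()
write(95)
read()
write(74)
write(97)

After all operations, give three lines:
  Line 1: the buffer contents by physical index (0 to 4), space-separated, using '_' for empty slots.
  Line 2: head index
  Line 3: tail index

write(63): buf=[63 _ _ _ _], head=0, tail=1, size=1
write(28): buf=[63 28 _ _ _], head=0, tail=2, size=2
write(97): buf=[63 28 97 _ _], head=0, tail=3, size=3
write(41): buf=[63 28 97 41 _], head=0, tail=4, size=4
read(): buf=[_ 28 97 41 _], head=1, tail=4, size=3
write(95): buf=[_ 28 97 41 95], head=1, tail=0, size=4
read(): buf=[_ _ 97 41 95], head=2, tail=0, size=3
write(74): buf=[74 _ 97 41 95], head=2, tail=1, size=4
write(97): buf=[74 97 97 41 95], head=2, tail=2, size=5

Answer: 74 97 97 41 95
2
2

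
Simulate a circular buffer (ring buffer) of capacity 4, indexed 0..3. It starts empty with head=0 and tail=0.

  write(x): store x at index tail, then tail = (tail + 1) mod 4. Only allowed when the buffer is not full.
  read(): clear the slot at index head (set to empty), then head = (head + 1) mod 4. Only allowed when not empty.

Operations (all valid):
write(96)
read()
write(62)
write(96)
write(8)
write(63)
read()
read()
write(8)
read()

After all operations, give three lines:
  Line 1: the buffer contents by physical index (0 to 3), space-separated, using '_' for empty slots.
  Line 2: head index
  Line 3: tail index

Answer: 63 8 _ _
0
2

Derivation:
write(96): buf=[96 _ _ _], head=0, tail=1, size=1
read(): buf=[_ _ _ _], head=1, tail=1, size=0
write(62): buf=[_ 62 _ _], head=1, tail=2, size=1
write(96): buf=[_ 62 96 _], head=1, tail=3, size=2
write(8): buf=[_ 62 96 8], head=1, tail=0, size=3
write(63): buf=[63 62 96 8], head=1, tail=1, size=4
read(): buf=[63 _ 96 8], head=2, tail=1, size=3
read(): buf=[63 _ _ 8], head=3, tail=1, size=2
write(8): buf=[63 8 _ 8], head=3, tail=2, size=3
read(): buf=[63 8 _ _], head=0, tail=2, size=2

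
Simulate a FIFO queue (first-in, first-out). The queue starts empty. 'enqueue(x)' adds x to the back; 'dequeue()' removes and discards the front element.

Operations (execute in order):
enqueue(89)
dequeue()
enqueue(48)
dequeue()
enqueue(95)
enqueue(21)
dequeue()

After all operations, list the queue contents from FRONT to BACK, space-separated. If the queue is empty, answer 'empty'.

enqueue(89): [89]
dequeue(): []
enqueue(48): [48]
dequeue(): []
enqueue(95): [95]
enqueue(21): [95, 21]
dequeue(): [21]

Answer: 21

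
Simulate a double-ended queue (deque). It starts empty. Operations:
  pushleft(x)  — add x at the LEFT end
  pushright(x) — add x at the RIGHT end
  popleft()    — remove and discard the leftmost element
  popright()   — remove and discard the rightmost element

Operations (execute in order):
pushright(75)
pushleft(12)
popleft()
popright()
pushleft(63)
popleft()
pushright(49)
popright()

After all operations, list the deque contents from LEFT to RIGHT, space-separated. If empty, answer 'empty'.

pushright(75): [75]
pushleft(12): [12, 75]
popleft(): [75]
popright(): []
pushleft(63): [63]
popleft(): []
pushright(49): [49]
popright(): []

Answer: empty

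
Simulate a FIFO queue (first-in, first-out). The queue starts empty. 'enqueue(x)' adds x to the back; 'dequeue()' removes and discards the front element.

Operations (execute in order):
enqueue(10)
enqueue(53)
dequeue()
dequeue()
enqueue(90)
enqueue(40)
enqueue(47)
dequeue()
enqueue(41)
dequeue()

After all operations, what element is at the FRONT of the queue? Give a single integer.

enqueue(10): queue = [10]
enqueue(53): queue = [10, 53]
dequeue(): queue = [53]
dequeue(): queue = []
enqueue(90): queue = [90]
enqueue(40): queue = [90, 40]
enqueue(47): queue = [90, 40, 47]
dequeue(): queue = [40, 47]
enqueue(41): queue = [40, 47, 41]
dequeue(): queue = [47, 41]

Answer: 47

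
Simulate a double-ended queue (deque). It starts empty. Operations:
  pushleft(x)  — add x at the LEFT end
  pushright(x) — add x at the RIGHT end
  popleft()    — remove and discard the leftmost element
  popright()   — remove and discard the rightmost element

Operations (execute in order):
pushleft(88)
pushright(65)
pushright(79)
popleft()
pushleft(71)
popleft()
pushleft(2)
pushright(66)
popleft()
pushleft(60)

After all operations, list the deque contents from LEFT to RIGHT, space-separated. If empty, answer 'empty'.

Answer: 60 65 79 66

Derivation:
pushleft(88): [88]
pushright(65): [88, 65]
pushright(79): [88, 65, 79]
popleft(): [65, 79]
pushleft(71): [71, 65, 79]
popleft(): [65, 79]
pushleft(2): [2, 65, 79]
pushright(66): [2, 65, 79, 66]
popleft(): [65, 79, 66]
pushleft(60): [60, 65, 79, 66]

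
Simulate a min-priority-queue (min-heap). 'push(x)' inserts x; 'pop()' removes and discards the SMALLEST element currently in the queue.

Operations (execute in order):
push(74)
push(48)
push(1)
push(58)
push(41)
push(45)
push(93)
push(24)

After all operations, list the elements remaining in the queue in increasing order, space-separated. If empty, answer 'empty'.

push(74): heap contents = [74]
push(48): heap contents = [48, 74]
push(1): heap contents = [1, 48, 74]
push(58): heap contents = [1, 48, 58, 74]
push(41): heap contents = [1, 41, 48, 58, 74]
push(45): heap contents = [1, 41, 45, 48, 58, 74]
push(93): heap contents = [1, 41, 45, 48, 58, 74, 93]
push(24): heap contents = [1, 24, 41, 45, 48, 58, 74, 93]

Answer: 1 24 41 45 48 58 74 93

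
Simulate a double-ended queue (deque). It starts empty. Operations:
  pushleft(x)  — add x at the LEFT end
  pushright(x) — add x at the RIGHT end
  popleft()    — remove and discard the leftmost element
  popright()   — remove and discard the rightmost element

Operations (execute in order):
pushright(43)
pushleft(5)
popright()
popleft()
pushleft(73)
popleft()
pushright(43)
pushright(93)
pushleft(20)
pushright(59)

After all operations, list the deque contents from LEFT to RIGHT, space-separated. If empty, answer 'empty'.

Answer: 20 43 93 59

Derivation:
pushright(43): [43]
pushleft(5): [5, 43]
popright(): [5]
popleft(): []
pushleft(73): [73]
popleft(): []
pushright(43): [43]
pushright(93): [43, 93]
pushleft(20): [20, 43, 93]
pushright(59): [20, 43, 93, 59]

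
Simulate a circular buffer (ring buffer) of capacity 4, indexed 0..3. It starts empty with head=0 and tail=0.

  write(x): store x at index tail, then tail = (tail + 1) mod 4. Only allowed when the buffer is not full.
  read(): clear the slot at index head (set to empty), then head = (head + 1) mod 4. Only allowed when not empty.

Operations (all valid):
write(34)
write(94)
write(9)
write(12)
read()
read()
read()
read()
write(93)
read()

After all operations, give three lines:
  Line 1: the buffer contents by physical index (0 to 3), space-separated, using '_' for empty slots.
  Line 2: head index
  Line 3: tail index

Answer: _ _ _ _
1
1

Derivation:
write(34): buf=[34 _ _ _], head=0, tail=1, size=1
write(94): buf=[34 94 _ _], head=0, tail=2, size=2
write(9): buf=[34 94 9 _], head=0, tail=3, size=3
write(12): buf=[34 94 9 12], head=0, tail=0, size=4
read(): buf=[_ 94 9 12], head=1, tail=0, size=3
read(): buf=[_ _ 9 12], head=2, tail=0, size=2
read(): buf=[_ _ _ 12], head=3, tail=0, size=1
read(): buf=[_ _ _ _], head=0, tail=0, size=0
write(93): buf=[93 _ _ _], head=0, tail=1, size=1
read(): buf=[_ _ _ _], head=1, tail=1, size=0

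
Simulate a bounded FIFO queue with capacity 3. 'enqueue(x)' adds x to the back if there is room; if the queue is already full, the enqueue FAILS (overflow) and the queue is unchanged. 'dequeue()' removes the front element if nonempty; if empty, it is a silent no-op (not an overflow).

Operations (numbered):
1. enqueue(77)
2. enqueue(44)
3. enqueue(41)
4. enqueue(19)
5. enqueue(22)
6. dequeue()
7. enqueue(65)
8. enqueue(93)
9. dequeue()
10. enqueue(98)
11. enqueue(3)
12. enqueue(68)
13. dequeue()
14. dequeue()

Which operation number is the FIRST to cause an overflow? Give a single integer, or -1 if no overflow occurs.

Answer: 4

Derivation:
1. enqueue(77): size=1
2. enqueue(44): size=2
3. enqueue(41): size=3
4. enqueue(19): size=3=cap → OVERFLOW (fail)
5. enqueue(22): size=3=cap → OVERFLOW (fail)
6. dequeue(): size=2
7. enqueue(65): size=3
8. enqueue(93): size=3=cap → OVERFLOW (fail)
9. dequeue(): size=2
10. enqueue(98): size=3
11. enqueue(3): size=3=cap → OVERFLOW (fail)
12. enqueue(68): size=3=cap → OVERFLOW (fail)
13. dequeue(): size=2
14. dequeue(): size=1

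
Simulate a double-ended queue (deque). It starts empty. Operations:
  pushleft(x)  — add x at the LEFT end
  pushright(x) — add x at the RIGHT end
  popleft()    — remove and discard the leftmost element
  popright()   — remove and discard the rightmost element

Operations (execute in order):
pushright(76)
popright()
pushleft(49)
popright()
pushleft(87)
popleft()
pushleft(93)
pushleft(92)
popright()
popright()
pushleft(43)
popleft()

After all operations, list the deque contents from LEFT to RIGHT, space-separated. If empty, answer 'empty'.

pushright(76): [76]
popright(): []
pushleft(49): [49]
popright(): []
pushleft(87): [87]
popleft(): []
pushleft(93): [93]
pushleft(92): [92, 93]
popright(): [92]
popright(): []
pushleft(43): [43]
popleft(): []

Answer: empty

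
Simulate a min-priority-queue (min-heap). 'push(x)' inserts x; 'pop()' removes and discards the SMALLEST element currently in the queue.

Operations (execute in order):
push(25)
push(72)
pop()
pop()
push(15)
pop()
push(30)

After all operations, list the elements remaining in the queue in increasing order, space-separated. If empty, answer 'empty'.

push(25): heap contents = [25]
push(72): heap contents = [25, 72]
pop() → 25: heap contents = [72]
pop() → 72: heap contents = []
push(15): heap contents = [15]
pop() → 15: heap contents = []
push(30): heap contents = [30]

Answer: 30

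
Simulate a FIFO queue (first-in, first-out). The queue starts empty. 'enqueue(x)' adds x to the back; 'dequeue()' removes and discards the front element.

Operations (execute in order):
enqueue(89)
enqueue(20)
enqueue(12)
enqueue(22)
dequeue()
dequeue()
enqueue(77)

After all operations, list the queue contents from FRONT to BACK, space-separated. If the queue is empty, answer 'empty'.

Answer: 12 22 77

Derivation:
enqueue(89): [89]
enqueue(20): [89, 20]
enqueue(12): [89, 20, 12]
enqueue(22): [89, 20, 12, 22]
dequeue(): [20, 12, 22]
dequeue(): [12, 22]
enqueue(77): [12, 22, 77]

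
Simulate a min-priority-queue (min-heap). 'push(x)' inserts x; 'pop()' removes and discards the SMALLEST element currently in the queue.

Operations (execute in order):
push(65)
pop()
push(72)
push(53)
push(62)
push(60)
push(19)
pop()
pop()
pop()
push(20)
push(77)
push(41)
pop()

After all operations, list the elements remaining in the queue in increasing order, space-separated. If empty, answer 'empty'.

push(65): heap contents = [65]
pop() → 65: heap contents = []
push(72): heap contents = [72]
push(53): heap contents = [53, 72]
push(62): heap contents = [53, 62, 72]
push(60): heap contents = [53, 60, 62, 72]
push(19): heap contents = [19, 53, 60, 62, 72]
pop() → 19: heap contents = [53, 60, 62, 72]
pop() → 53: heap contents = [60, 62, 72]
pop() → 60: heap contents = [62, 72]
push(20): heap contents = [20, 62, 72]
push(77): heap contents = [20, 62, 72, 77]
push(41): heap contents = [20, 41, 62, 72, 77]
pop() → 20: heap contents = [41, 62, 72, 77]

Answer: 41 62 72 77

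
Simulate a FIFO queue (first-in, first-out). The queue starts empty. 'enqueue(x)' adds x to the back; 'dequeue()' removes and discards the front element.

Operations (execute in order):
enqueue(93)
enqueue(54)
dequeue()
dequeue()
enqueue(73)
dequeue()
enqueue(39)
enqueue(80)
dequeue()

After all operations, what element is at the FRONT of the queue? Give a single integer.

Answer: 80

Derivation:
enqueue(93): queue = [93]
enqueue(54): queue = [93, 54]
dequeue(): queue = [54]
dequeue(): queue = []
enqueue(73): queue = [73]
dequeue(): queue = []
enqueue(39): queue = [39]
enqueue(80): queue = [39, 80]
dequeue(): queue = [80]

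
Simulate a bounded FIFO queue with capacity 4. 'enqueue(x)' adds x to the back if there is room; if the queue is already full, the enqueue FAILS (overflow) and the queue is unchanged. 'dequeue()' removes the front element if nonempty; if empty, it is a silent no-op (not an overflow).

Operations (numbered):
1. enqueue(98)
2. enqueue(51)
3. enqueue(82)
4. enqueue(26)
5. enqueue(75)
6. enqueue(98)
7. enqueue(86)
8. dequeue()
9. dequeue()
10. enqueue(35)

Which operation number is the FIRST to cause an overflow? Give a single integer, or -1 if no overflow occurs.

1. enqueue(98): size=1
2. enqueue(51): size=2
3. enqueue(82): size=3
4. enqueue(26): size=4
5. enqueue(75): size=4=cap → OVERFLOW (fail)
6. enqueue(98): size=4=cap → OVERFLOW (fail)
7. enqueue(86): size=4=cap → OVERFLOW (fail)
8. dequeue(): size=3
9. dequeue(): size=2
10. enqueue(35): size=3

Answer: 5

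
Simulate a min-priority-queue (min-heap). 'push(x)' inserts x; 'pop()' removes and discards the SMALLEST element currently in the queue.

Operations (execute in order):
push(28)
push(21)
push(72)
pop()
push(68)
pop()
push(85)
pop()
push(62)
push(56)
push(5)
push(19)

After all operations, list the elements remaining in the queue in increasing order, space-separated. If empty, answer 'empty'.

push(28): heap contents = [28]
push(21): heap contents = [21, 28]
push(72): heap contents = [21, 28, 72]
pop() → 21: heap contents = [28, 72]
push(68): heap contents = [28, 68, 72]
pop() → 28: heap contents = [68, 72]
push(85): heap contents = [68, 72, 85]
pop() → 68: heap contents = [72, 85]
push(62): heap contents = [62, 72, 85]
push(56): heap contents = [56, 62, 72, 85]
push(5): heap contents = [5, 56, 62, 72, 85]
push(19): heap contents = [5, 19, 56, 62, 72, 85]

Answer: 5 19 56 62 72 85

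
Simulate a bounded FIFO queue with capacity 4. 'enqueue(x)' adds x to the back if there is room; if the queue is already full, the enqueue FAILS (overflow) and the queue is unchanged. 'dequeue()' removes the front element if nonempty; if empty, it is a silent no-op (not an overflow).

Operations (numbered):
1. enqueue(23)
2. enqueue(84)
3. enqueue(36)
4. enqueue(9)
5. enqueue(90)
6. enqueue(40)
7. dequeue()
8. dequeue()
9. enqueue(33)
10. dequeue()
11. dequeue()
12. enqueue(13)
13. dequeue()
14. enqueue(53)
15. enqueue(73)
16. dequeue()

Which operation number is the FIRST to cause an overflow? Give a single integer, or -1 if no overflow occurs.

Answer: 5

Derivation:
1. enqueue(23): size=1
2. enqueue(84): size=2
3. enqueue(36): size=3
4. enqueue(9): size=4
5. enqueue(90): size=4=cap → OVERFLOW (fail)
6. enqueue(40): size=4=cap → OVERFLOW (fail)
7. dequeue(): size=3
8. dequeue(): size=2
9. enqueue(33): size=3
10. dequeue(): size=2
11. dequeue(): size=1
12. enqueue(13): size=2
13. dequeue(): size=1
14. enqueue(53): size=2
15. enqueue(73): size=3
16. dequeue(): size=2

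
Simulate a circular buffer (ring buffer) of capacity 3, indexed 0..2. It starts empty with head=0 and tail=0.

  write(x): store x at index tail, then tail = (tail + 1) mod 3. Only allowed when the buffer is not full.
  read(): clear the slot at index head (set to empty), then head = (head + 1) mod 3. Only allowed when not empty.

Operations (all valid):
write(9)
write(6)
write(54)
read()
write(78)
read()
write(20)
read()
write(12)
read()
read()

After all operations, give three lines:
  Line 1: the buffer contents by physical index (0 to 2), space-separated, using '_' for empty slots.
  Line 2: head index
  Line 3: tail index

write(9): buf=[9 _ _], head=0, tail=1, size=1
write(6): buf=[9 6 _], head=0, tail=2, size=2
write(54): buf=[9 6 54], head=0, tail=0, size=3
read(): buf=[_ 6 54], head=1, tail=0, size=2
write(78): buf=[78 6 54], head=1, tail=1, size=3
read(): buf=[78 _ 54], head=2, tail=1, size=2
write(20): buf=[78 20 54], head=2, tail=2, size=3
read(): buf=[78 20 _], head=0, tail=2, size=2
write(12): buf=[78 20 12], head=0, tail=0, size=3
read(): buf=[_ 20 12], head=1, tail=0, size=2
read(): buf=[_ _ 12], head=2, tail=0, size=1

Answer: _ _ 12
2
0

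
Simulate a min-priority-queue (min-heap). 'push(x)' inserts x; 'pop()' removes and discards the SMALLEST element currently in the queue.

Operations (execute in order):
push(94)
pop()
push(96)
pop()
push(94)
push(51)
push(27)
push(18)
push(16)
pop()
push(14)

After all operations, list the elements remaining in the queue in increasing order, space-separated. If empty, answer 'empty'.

push(94): heap contents = [94]
pop() → 94: heap contents = []
push(96): heap contents = [96]
pop() → 96: heap contents = []
push(94): heap contents = [94]
push(51): heap contents = [51, 94]
push(27): heap contents = [27, 51, 94]
push(18): heap contents = [18, 27, 51, 94]
push(16): heap contents = [16, 18, 27, 51, 94]
pop() → 16: heap contents = [18, 27, 51, 94]
push(14): heap contents = [14, 18, 27, 51, 94]

Answer: 14 18 27 51 94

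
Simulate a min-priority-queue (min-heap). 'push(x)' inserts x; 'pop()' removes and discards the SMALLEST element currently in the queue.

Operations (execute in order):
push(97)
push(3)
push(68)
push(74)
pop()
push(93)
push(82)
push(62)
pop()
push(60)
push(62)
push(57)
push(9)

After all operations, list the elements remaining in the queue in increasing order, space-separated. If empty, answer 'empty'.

Answer: 9 57 60 62 68 74 82 93 97

Derivation:
push(97): heap contents = [97]
push(3): heap contents = [3, 97]
push(68): heap contents = [3, 68, 97]
push(74): heap contents = [3, 68, 74, 97]
pop() → 3: heap contents = [68, 74, 97]
push(93): heap contents = [68, 74, 93, 97]
push(82): heap contents = [68, 74, 82, 93, 97]
push(62): heap contents = [62, 68, 74, 82, 93, 97]
pop() → 62: heap contents = [68, 74, 82, 93, 97]
push(60): heap contents = [60, 68, 74, 82, 93, 97]
push(62): heap contents = [60, 62, 68, 74, 82, 93, 97]
push(57): heap contents = [57, 60, 62, 68, 74, 82, 93, 97]
push(9): heap contents = [9, 57, 60, 62, 68, 74, 82, 93, 97]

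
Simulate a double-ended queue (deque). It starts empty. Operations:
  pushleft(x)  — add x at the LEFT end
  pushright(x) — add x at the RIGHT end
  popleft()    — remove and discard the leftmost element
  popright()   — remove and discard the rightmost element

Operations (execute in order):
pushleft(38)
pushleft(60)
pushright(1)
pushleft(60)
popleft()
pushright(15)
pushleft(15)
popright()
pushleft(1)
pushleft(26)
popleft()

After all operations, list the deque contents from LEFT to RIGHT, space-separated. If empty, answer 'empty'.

Answer: 1 15 60 38 1

Derivation:
pushleft(38): [38]
pushleft(60): [60, 38]
pushright(1): [60, 38, 1]
pushleft(60): [60, 60, 38, 1]
popleft(): [60, 38, 1]
pushright(15): [60, 38, 1, 15]
pushleft(15): [15, 60, 38, 1, 15]
popright(): [15, 60, 38, 1]
pushleft(1): [1, 15, 60, 38, 1]
pushleft(26): [26, 1, 15, 60, 38, 1]
popleft(): [1, 15, 60, 38, 1]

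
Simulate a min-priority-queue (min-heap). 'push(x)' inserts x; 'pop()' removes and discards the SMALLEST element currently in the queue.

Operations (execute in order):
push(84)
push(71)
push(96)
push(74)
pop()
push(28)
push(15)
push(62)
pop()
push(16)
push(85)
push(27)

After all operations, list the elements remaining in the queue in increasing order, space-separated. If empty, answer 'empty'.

Answer: 16 27 28 62 74 84 85 96

Derivation:
push(84): heap contents = [84]
push(71): heap contents = [71, 84]
push(96): heap contents = [71, 84, 96]
push(74): heap contents = [71, 74, 84, 96]
pop() → 71: heap contents = [74, 84, 96]
push(28): heap contents = [28, 74, 84, 96]
push(15): heap contents = [15, 28, 74, 84, 96]
push(62): heap contents = [15, 28, 62, 74, 84, 96]
pop() → 15: heap contents = [28, 62, 74, 84, 96]
push(16): heap contents = [16, 28, 62, 74, 84, 96]
push(85): heap contents = [16, 28, 62, 74, 84, 85, 96]
push(27): heap contents = [16, 27, 28, 62, 74, 84, 85, 96]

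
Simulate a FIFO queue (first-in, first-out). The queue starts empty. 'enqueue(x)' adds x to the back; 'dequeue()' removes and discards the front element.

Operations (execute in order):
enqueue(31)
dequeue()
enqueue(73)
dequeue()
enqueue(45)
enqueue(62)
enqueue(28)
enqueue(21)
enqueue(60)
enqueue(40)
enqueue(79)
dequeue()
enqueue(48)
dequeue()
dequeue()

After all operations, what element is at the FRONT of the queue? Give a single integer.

enqueue(31): queue = [31]
dequeue(): queue = []
enqueue(73): queue = [73]
dequeue(): queue = []
enqueue(45): queue = [45]
enqueue(62): queue = [45, 62]
enqueue(28): queue = [45, 62, 28]
enqueue(21): queue = [45, 62, 28, 21]
enqueue(60): queue = [45, 62, 28, 21, 60]
enqueue(40): queue = [45, 62, 28, 21, 60, 40]
enqueue(79): queue = [45, 62, 28, 21, 60, 40, 79]
dequeue(): queue = [62, 28, 21, 60, 40, 79]
enqueue(48): queue = [62, 28, 21, 60, 40, 79, 48]
dequeue(): queue = [28, 21, 60, 40, 79, 48]
dequeue(): queue = [21, 60, 40, 79, 48]

Answer: 21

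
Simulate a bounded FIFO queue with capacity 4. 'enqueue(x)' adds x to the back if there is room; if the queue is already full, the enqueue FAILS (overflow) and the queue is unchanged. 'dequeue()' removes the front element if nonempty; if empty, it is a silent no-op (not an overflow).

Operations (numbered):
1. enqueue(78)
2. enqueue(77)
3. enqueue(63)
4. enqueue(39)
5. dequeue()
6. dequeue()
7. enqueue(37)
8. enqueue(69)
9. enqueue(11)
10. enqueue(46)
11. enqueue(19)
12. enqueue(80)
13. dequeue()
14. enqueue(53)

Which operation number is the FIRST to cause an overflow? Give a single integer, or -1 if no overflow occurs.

1. enqueue(78): size=1
2. enqueue(77): size=2
3. enqueue(63): size=3
4. enqueue(39): size=4
5. dequeue(): size=3
6. dequeue(): size=2
7. enqueue(37): size=3
8. enqueue(69): size=4
9. enqueue(11): size=4=cap → OVERFLOW (fail)
10. enqueue(46): size=4=cap → OVERFLOW (fail)
11. enqueue(19): size=4=cap → OVERFLOW (fail)
12. enqueue(80): size=4=cap → OVERFLOW (fail)
13. dequeue(): size=3
14. enqueue(53): size=4

Answer: 9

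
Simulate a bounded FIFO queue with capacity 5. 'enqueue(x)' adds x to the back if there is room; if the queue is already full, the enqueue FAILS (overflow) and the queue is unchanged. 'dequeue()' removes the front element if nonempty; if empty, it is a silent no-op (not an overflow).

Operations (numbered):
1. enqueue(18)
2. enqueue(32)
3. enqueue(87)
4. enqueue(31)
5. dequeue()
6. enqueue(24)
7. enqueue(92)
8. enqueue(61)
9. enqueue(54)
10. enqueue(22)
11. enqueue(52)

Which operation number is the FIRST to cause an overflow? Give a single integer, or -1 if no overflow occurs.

Answer: 8

Derivation:
1. enqueue(18): size=1
2. enqueue(32): size=2
3. enqueue(87): size=3
4. enqueue(31): size=4
5. dequeue(): size=3
6. enqueue(24): size=4
7. enqueue(92): size=5
8. enqueue(61): size=5=cap → OVERFLOW (fail)
9. enqueue(54): size=5=cap → OVERFLOW (fail)
10. enqueue(22): size=5=cap → OVERFLOW (fail)
11. enqueue(52): size=5=cap → OVERFLOW (fail)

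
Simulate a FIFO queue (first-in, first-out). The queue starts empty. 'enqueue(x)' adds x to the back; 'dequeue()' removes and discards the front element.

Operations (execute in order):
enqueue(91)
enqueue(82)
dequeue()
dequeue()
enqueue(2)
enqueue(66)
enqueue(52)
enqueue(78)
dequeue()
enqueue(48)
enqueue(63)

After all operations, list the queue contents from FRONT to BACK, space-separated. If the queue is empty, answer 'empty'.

Answer: 66 52 78 48 63

Derivation:
enqueue(91): [91]
enqueue(82): [91, 82]
dequeue(): [82]
dequeue(): []
enqueue(2): [2]
enqueue(66): [2, 66]
enqueue(52): [2, 66, 52]
enqueue(78): [2, 66, 52, 78]
dequeue(): [66, 52, 78]
enqueue(48): [66, 52, 78, 48]
enqueue(63): [66, 52, 78, 48, 63]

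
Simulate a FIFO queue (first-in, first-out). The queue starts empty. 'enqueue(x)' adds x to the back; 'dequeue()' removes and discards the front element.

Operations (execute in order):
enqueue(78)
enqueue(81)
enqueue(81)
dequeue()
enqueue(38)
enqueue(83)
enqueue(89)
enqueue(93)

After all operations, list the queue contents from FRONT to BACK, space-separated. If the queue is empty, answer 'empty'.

Answer: 81 81 38 83 89 93

Derivation:
enqueue(78): [78]
enqueue(81): [78, 81]
enqueue(81): [78, 81, 81]
dequeue(): [81, 81]
enqueue(38): [81, 81, 38]
enqueue(83): [81, 81, 38, 83]
enqueue(89): [81, 81, 38, 83, 89]
enqueue(93): [81, 81, 38, 83, 89, 93]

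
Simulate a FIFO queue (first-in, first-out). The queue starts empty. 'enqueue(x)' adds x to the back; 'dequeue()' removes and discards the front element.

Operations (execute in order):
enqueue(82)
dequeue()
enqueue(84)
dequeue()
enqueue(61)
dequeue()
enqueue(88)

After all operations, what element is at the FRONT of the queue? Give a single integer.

Answer: 88

Derivation:
enqueue(82): queue = [82]
dequeue(): queue = []
enqueue(84): queue = [84]
dequeue(): queue = []
enqueue(61): queue = [61]
dequeue(): queue = []
enqueue(88): queue = [88]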